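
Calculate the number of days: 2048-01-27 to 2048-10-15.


262 days

From January 27, 2048 to October 15, 2048
Rest of January 2048: 31 - 27 = 4
Full months: February 2048 29, March 31, April 30, May 31, June 30, July 31, August 31, September 30
Days into October 2048: 15
Total = 4 + 29 + 31 + 30 + 31 + 30 + 31 + 31 + 30 + 15 = 262 days


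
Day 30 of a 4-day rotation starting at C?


Shift D

Shifts: A, B, C, D
Start: C (index 2)
Day 30: (2 + 30 - 1) mod 4
= 31 mod 4
= 3
Index 3 → shift D


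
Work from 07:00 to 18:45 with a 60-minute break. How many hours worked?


10h 45m (645 minutes)

Total time = (18×60+45) - (7×60+0)
= 1125 - 420 = 705 min
Minus break: 705 - 60 = 645 min
= 10h 45m


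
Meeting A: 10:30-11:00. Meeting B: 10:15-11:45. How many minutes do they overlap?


30 minutes

Meeting A: 630-660 (in minutes from midnight)
Meeting B: 615-705
Overlap start = max(630, 615) = 630
Overlap end = min(660, 705) = 660
Overlap = max(0, 660 - 630) = 30 min


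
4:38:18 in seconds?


16698 seconds

Hours: 4 × 3600 = 14400
Minutes: 38 × 60 = 2280
Seconds: 18
Total = 14400 + 2280 + 18 = 16698


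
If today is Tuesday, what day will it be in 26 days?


Sunday

Start: Tuesday (index 1)
(1 + 26) mod 7
= 27 mod 7
= 6
Index 6 → Sunday


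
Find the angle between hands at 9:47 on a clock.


11.5°

Hour hand = 9×30 + 47×0.5 = 293.5°
Minute hand = 47×6 = 282°
Difference = |293.5 - 282| = 11.5°


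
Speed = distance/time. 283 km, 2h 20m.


121.3 km/h

Distance: 283 km
Time: 2h 20m = 140 min = 140/60 = 7/3 hours
Speed = 283 ÷ (7/3) = 283 × 3 / 7 = 849/7 ≈ 121.3 km/h


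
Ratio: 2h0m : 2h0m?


Duration 1: 120 minutes
Duration 2: 120 minutes
Ratio = 120:120
GCD = 120
Simplified = 1:1
As a decimal: 1/1 = 1.00

1:1 (1.00)


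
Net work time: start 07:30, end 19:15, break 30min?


Total time = (19×60+15) - (7×60+30)
= 1155 - 450 = 705 min
Minus break: 705 - 30 = 675 min
= 11h 15m

11h 15m (675 minutes)


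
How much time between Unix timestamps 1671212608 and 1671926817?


714209 seconds (198.4 hours / 8.27 days)

Difference = 1671926817 - 1671212608 = 714209 seconds
In hours: 714209 / 3600 ≈ 198.4
In days: 714209 / 86400 ≈ 8.27


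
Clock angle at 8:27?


Hour hand = 8×30 + 27×0.5 = 253.5°
Minute hand = 27×6 = 162°
Difference = |253.5 - 162| = 91.5°

91.5°


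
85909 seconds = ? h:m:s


23h 51m 49s

Hours: 85909 ÷ 3600 = 23 remainder 3109
Minutes: 3109 ÷ 60 = 51 remainder 49
Seconds: 49


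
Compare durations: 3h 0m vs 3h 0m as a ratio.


Duration 1: 180 minutes
Duration 2: 180 minutes
Ratio = 180:180
GCD = 180
Simplified = 1:1
As a decimal: 1/1 = 1.00

1:1 (1.00)


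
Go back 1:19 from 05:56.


Start: 356 minutes from midnight
Subtract: 79 minutes
Remaining: 356 - 79 = 277
Hours: 4, Minutes: 37

04:37


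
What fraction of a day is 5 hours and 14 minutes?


Total minutes: 5×60 + 14 = 314
Day = 24×60 = 1440 minutes
Fraction = 314/1440 ≈ 0.2181
As a percentage: 314/1440 × 100 ≈ 21.81%

0.2181 (21.81%)


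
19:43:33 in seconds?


Hours: 19 × 3600 = 68400
Minutes: 43 × 60 = 2580
Seconds: 33
Total = 68400 + 2580 + 33 = 71013

71013 seconds


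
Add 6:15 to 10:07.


Start: 607 minutes from midnight
Add: 375 minutes
Total: 982 minutes
Hours: 982 ÷ 60 = 16 remainder 22

16:22


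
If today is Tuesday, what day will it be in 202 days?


Start: Tuesday (index 1)
(1 + 202) mod 7
= 203 mod 7
= 0
Index 0 → Monday

Monday


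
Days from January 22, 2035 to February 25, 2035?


34 days

From January 22, 2035 to February 25, 2035
Rest of January 2035: 31 - 22 = 9
Days into February 2035: 25
Total = 9 + 25 = 34 days


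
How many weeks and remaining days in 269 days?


Weeks: 269 ÷ 7 = 38 remainder 3

38 weeks 3 days


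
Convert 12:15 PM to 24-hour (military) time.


Input: 12:15 PM
12 PM → 12 (noon)

12:15


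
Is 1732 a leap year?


Rules: divisible by 4 AND (not by 100 OR by 400)
1732 ÷ 4 = 433 exactly → divisible by 4
1732 ÷ 100 = 17 remainder 32 → not divisible by 100
Divisible by 4 but not by 100 → leap year

Yes


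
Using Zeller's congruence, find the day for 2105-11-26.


Thursday

Zeller's congruence:
q=26, m=11, k=5, j=21
h = (26 + ⌊13×12/5⌋ + 5 + ⌊5/4⌋ + ⌊21/4⌋ - 2×21) mod 7
= (26 + 31 + 5 + 1 + 5 - 42) mod 7
= 26 mod 7 = 5
h=5 → Thursday


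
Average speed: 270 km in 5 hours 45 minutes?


47.0 km/h

Distance: 270 km
Time: 5h 45m = 345 min = 345/60 = 23/4 hours
Speed = 270 ÷ (23/4) = 270 × 4 / 23 = 1080/23 ≈ 47.0 km/h


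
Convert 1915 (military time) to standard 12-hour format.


Hour: 19
19 - 12 = 7 → PM

7:15 PM


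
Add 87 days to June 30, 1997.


September 25, 1997

Start: June 30, 1997
Add 87 days
June 30 → July 1: 30 - 30 + 1 = 1 days (87 - 1 = 86 left)
July 1 → August 1: 31 - 1 + 1 = 31 days (86 - 31 = 55 left)
August 1 → September 1: 31 - 1 + 1 = 31 days (55 - 31 = 24 left)
September 1 + 24 = September 25, 1997


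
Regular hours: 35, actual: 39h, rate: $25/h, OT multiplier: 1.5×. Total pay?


$1025.00

Regular: 35h × $25 = $875.00
Overtime: 39 - 35 = 4h
OT pay: 4h × $25 × 1.5 = $150.00
Total = $875.00 + $150.00 = $1025.00


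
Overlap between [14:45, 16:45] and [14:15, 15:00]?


15 minutes

Meeting A: 885-1005 (in minutes from midnight)
Meeting B: 855-900
Overlap start = max(885, 855) = 885
Overlap end = min(1005, 900) = 900
Overlap = max(0, 900 - 885) = 15 min


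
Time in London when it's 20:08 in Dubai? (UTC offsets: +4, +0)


Time difference = UTC+0 - UTC+4 = -4 hours
New hour = (20 -4) mod 24
= 16 mod 24 = 16
Minutes unchanged → 16:08

16:08


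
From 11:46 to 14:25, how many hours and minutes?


2h 39m

End time in minutes: 14×60 + 25 = 865
Start time in minutes: 11×60 + 46 = 706
Difference = 865 - 706 = 159 minutes
= 2 hours 39 minutes


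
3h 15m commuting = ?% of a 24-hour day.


13.5%

Time: 195 minutes
Day: 1440 minutes
Percentage = (195/1440) × 100 ≈ 13.5%


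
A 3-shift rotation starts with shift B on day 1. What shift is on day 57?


Shifts: A, B, C
Start: B (index 1)
Day 57: (1 + 57 - 1) mod 3
= 57 mod 3
= 0
Index 0 → shift A

Shift A


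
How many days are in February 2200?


Month: February (month 2)
February: 28 or 29 (leap year)
2200 leap year? No

28 days


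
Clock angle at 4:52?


166.0°

Hour hand = 4×30 + 52×0.5 = 146.0°
Minute hand = 52×6 = 312°
Difference = |146.0 - 312| = 166.0°


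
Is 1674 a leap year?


Rules: divisible by 4 AND (not by 100 OR by 400)
1674 ÷ 4 = 418 remainder 2 → not divisible by 4
Not divisible by 4 → not a leap year

No


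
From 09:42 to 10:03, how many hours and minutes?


End time in minutes: 10×60 + 3 = 603
Start time in minutes: 9×60 + 42 = 582
Difference = 603 - 582 = 21 minutes
= 0 hours 21 minutes

0h 21m


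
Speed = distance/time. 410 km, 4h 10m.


Distance: 410 km
Time: 4h 10m = 250 min = 250/60 = 25/6 hours
Speed = 410 ÷ (25/6) = 410 × 6 / 25 = 2460/25 = 98.4 km/h

98.4 km/h


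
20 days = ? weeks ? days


2 weeks 6 days

Weeks: 20 ÷ 7 = 2 remainder 6


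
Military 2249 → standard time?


Hour: 22
22 - 12 = 10 → PM

10:49 PM


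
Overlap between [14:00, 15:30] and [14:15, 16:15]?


75 minutes

Meeting A: 840-930 (in minutes from midnight)
Meeting B: 855-975
Overlap start = max(840, 855) = 855
Overlap end = min(930, 975) = 930
Overlap = max(0, 930 - 855) = 75 min


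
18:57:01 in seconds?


68221 seconds

Hours: 18 × 3600 = 64800
Minutes: 57 × 60 = 3420
Seconds: 1
Total = 64800 + 3420 + 1 = 68221


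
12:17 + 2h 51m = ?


Start: 737 minutes from midnight
Add: 171 minutes
Total: 908 minutes
Hours: 908 ÷ 60 = 15 remainder 8

15:08


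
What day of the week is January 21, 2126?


Monday

Zeller's congruence:
q=21, m=13, k=25, j=21
h = (21 + ⌊13×14/5⌋ + 25 + ⌊25/4⌋ + ⌊21/4⌋ - 2×21) mod 7
= (21 + 36 + 25 + 6 + 5 - 42) mod 7
= 51 mod 7 = 2
h=2 → Monday


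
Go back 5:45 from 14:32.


08:47

Start: 872 minutes from midnight
Subtract: 345 minutes
Remaining: 872 - 345 = 527
Hours: 8, Minutes: 47


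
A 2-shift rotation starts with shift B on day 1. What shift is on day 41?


Shift B

Shifts: A, B
Start: B (index 1)
Day 41: (1 + 41 - 1) mod 2
= 41 mod 2
= 1
Index 1 → shift B


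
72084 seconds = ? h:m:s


Hours: 72084 ÷ 3600 = 20 remainder 84
Minutes: 84 ÷ 60 = 1 remainder 24
Seconds: 24

20h 1m 24s


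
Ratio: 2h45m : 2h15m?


11:9 (1.22)

Duration 1: 165 minutes
Duration 2: 135 minutes
Ratio = 165:135
GCD = 15
Simplified = 11:9
As a decimal: 11/9 ≈ 1.22


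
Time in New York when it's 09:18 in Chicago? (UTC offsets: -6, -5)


Time difference = UTC-5 - UTC-6 = +1 hours
New hour = (9 + 1) mod 24
= 10 mod 24 = 10
Minutes unchanged → 10:18

10:18


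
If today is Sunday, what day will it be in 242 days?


Start: Sunday (index 6)
(6 + 242) mod 7
= 248 mod 7
= 3
Index 3 → Thursday

Thursday


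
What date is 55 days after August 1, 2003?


Start: August 1, 2003
Add 55 days
August 1 → September 1: 31 - 1 + 1 = 31 days (55 - 31 = 24 left)
September 1 + 24 = September 25, 2003

September 25, 2003


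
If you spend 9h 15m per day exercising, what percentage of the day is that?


38.5%

Time: 555 minutes
Day: 1440 minutes
Percentage = (555/1440) × 100 ≈ 38.5%


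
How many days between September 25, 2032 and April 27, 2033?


214 days

From September 25, 2032 to April 27, 2033
Rest of September 2032: 30 - 25 = 5
Full months: October 31, November 30, December 31, January 31, February 2033 28, March 31
Days into April 2033: 27
Total = 5 + 31 + 30 + 31 + 31 + 28 + 31 + 27 = 214 days


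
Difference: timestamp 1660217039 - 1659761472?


Difference = 1660217039 - 1659761472 = 455567 seconds
In hours: 455567 / 3600 ≈ 126.5
In days: 455567 / 86400 ≈ 5.27

455567 seconds (126.5 hours / 5.27 days)


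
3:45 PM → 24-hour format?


15:45

Input: 3:45 PM
PM: 3 + 12 = 15


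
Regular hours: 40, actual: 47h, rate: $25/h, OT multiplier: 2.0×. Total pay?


Regular: 40h × $25 = $1000.00
Overtime: 47 - 40 = 7h
OT pay: 7h × $25 × 2.0 = $350.00
Total = $1000.00 + $350.00 = $1350.00

$1350.00


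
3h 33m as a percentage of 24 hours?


0.1479 (14.79%)

Total minutes: 3×60 + 33 = 213
Day = 24×60 = 1440 minutes
Fraction = 213/1440 ≈ 0.1479
As a percentage: 213/1440 × 100 ≈ 14.79%


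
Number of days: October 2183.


31 days

Month: October (month 10)
October has 31 days


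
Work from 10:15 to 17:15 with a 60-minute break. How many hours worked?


Total time = (17×60+15) - (10×60+15)
= 1035 - 615 = 420 min
Minus break: 420 - 60 = 360 min
= 6h 0m

6h 0m (360 minutes)


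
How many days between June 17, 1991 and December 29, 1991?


195 days

From June 17, 1991 to December 29, 1991
Rest of June 1991: 30 - 17 = 13
Full months: July 31, August 31, September 30, October 31, November 30
Days into December 1991: 29
Total = 13 + 31 + 31 + 30 + 31 + 30 + 29 = 195 days


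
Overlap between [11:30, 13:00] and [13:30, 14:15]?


Meeting A: 690-780 (in minutes from midnight)
Meeting B: 810-855
Overlap start = max(690, 810) = 810
Overlap end = min(780, 855) = 780
Overlap = max(0, 780 - 810) = 0 min

0 minutes


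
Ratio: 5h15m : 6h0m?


Duration 1: 315 minutes
Duration 2: 360 minutes
Ratio = 315:360
GCD = 45
Simplified = 7:8
As a decimal: 7/8 ≈ 0.88

7:8 (0.88)


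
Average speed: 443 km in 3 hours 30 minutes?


Distance: 443 km
Time: 3h 30m = 210 min = 210/60 = 7/2 hours
Speed = 443 ÷ (7/2) = 443 × 2 / 7 = 886/7 ≈ 126.6 km/h

126.6 km/h


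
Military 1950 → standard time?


7:50 PM

Hour: 19
19 - 12 = 7 → PM


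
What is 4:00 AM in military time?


04:00

Input: 4:00 AM
AM hour stays: 4


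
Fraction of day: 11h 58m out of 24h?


Total minutes: 11×60 + 58 = 718
Day = 24×60 = 1440 minutes
Fraction = 718/1440 ≈ 0.4986
As a percentage: 718/1440 × 100 ≈ 49.86%

0.4986 (49.86%)


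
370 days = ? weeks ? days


Weeks: 370 ÷ 7 = 52 remainder 6

52 weeks 6 days


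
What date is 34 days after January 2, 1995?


February 5, 1995

Start: January 2, 1995
Add 34 days
January 2 → February 1: 31 - 2 + 1 = 30 days (34 - 30 = 4 left)
February 1 + 4 = February 5, 1995


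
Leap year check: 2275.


No

Rules: divisible by 4 AND (not by 100 OR by 400)
2275 ÷ 4 = 568 remainder 3 → not divisible by 4
Not divisible by 4 → not a leap year


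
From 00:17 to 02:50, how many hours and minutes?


End time in minutes: 2×60 + 50 = 170
Start time in minutes: 0×60 + 17 = 17
Difference = 170 - 17 = 153 minutes
= 2 hours 33 minutes

2h 33m


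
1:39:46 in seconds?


5986 seconds

Hours: 1 × 3600 = 3600
Minutes: 39 × 60 = 2340
Seconds: 46
Total = 3600 + 2340 + 46 = 5986


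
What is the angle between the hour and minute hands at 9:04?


Hour hand = 9×30 + 4×0.5 = 272.0°
Minute hand = 4×6 = 24°
Difference = |272.0 - 24| = 248.0°
Since > 180°: 360 - 248.0 = 112.0°

112.0°


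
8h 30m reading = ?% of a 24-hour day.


Time: 510 minutes
Day: 1440 minutes
Percentage = (510/1440) × 100 ≈ 35.4%

35.4%


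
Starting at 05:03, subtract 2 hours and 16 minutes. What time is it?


02:47

Start: 303 minutes from midnight
Subtract: 136 minutes
Remaining: 303 - 136 = 167
Hours: 2, Minutes: 47


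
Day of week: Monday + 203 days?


Start: Monday (index 0)
(0 + 203) mod 7
= 203 mod 7
= 0
Index 0 → Monday

Monday


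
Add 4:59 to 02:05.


07:04

Start: 125 minutes from midnight
Add: 299 minutes
Total: 424 minutes
Hours: 424 ÷ 60 = 7 remainder 4


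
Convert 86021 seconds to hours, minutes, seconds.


23h 53m 41s

Hours: 86021 ÷ 3600 = 23 remainder 3221
Minutes: 3221 ÷ 60 = 53 remainder 41
Seconds: 41


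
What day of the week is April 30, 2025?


Wednesday

Zeller's congruence:
q=30, m=4, k=25, j=20
h = (30 + ⌊13×5/5⌋ + 25 + ⌊25/4⌋ + ⌊20/4⌋ - 2×20) mod 7
= (30 + 13 + 25 + 6 + 5 - 40) mod 7
= 39 mod 7 = 4
h=4 → Wednesday


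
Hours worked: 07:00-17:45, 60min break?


9h 45m (585 minutes)

Total time = (17×60+45) - (7×60+0)
= 1065 - 420 = 645 min
Minus break: 645 - 60 = 585 min
= 9h 45m


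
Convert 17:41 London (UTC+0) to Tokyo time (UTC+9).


02:41 (next day)

Time difference = UTC+9 - UTC+0 = +9 hours
New hour = (17 + 9) mod 24
= 26 mod 24 = 2
Minutes unchanged → 02:41; 26 ≥ 24 → next day


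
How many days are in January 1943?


Month: January (month 1)
January has 31 days

31 days


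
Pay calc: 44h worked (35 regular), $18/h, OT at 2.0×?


Regular: 35h × $18 = $630.00
Overtime: 44 - 35 = 9h
OT pay: 9h × $18 × 2.0 = $324.00
Total = $630.00 + $324.00 = $954.00

$954.00


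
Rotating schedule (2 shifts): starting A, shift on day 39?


Shift A

Shifts: A, B
Start: A (index 0)
Day 39: (0 + 39 - 1) mod 2
= 38 mod 2
= 0
Index 0 → shift A


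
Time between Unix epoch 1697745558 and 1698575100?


829542 seconds (230.4 hours / 9.60 days)

Difference = 1698575100 - 1697745558 = 829542 seconds
In hours: 829542 / 3600 ≈ 230.4
In days: 829542 / 86400 ≈ 9.60


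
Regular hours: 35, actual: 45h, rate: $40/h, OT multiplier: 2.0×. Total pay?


Regular: 35h × $40 = $1400.00
Overtime: 45 - 35 = 10h
OT pay: 10h × $40 × 2.0 = $800.00
Total = $1400.00 + $800.00 = $2200.00

$2200.00


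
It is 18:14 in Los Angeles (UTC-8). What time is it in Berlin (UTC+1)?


03:14 (next day)

Time difference = UTC+1 - UTC-8 = +9 hours
New hour = (18 + 9) mod 24
= 27 mod 24 = 3
Minutes unchanged → 03:14; 27 ≥ 24 → next day


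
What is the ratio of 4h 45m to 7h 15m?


19:29 (0.66)

Duration 1: 285 minutes
Duration 2: 435 minutes
Ratio = 285:435
GCD = 15
Simplified = 19:29
As a decimal: 19/29 ≈ 0.66


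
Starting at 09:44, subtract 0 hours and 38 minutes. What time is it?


Start: 584 minutes from midnight
Subtract: 38 minutes
Remaining: 584 - 38 = 546
Hours: 9, Minutes: 6

09:06


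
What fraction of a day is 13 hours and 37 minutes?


0.5674 (56.74%)

Total minutes: 13×60 + 37 = 817
Day = 24×60 = 1440 minutes
Fraction = 817/1440 ≈ 0.5674
As a percentage: 817/1440 × 100 ≈ 56.74%


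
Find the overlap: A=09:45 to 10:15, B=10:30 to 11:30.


Meeting A: 585-615 (in minutes from midnight)
Meeting B: 630-690
Overlap start = max(585, 630) = 630
Overlap end = min(615, 690) = 615
Overlap = max(0, 615 - 630) = 0 min

0 minutes


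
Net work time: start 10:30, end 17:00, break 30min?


6h 0m (360 minutes)

Total time = (17×60+0) - (10×60+30)
= 1020 - 630 = 390 min
Minus break: 390 - 30 = 360 min
= 6h 0m


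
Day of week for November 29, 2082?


Zeller's congruence:
q=29, m=11, k=82, j=20
h = (29 + ⌊13×12/5⌋ + 82 + ⌊82/4⌋ + ⌊20/4⌋ - 2×20) mod 7
= (29 + 31 + 82 + 20 + 5 - 40) mod 7
= 127 mod 7 = 1
h=1 → Sunday

Sunday


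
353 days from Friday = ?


Start: Friday (index 4)
(4 + 353) mod 7
= 357 mod 7
= 0
Index 0 → Monday

Monday


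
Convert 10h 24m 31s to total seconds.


37471 seconds

Hours: 10 × 3600 = 36000
Minutes: 24 × 60 = 1440
Seconds: 31
Total = 36000 + 1440 + 31 = 37471


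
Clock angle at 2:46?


Hour hand = 2×30 + 46×0.5 = 83.0°
Minute hand = 46×6 = 276°
Difference = |83.0 - 276| = 193.0°
Since > 180°: 360 - 193.0 = 167.0°

167.0°


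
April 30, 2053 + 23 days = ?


May 23, 2053

Start: April 30, 2053
Add 23 days
April 30 → May 1: 30 - 30 + 1 = 1 days (23 - 1 = 22 left)
May 1 + 22 = May 23, 2053


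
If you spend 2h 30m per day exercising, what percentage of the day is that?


Time: 150 minutes
Day: 1440 minutes
Percentage = (150/1440) × 100 ≈ 10.4%

10.4%


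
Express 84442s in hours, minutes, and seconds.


Hours: 84442 ÷ 3600 = 23 remainder 1642
Minutes: 1642 ÷ 60 = 27 remainder 22
Seconds: 22

23h 27m 22s


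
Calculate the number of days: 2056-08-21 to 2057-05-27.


279 days

From August 21, 2056 to May 27, 2057
Rest of August 2056: 31 - 21 = 10
Full months: September 30, October 31, November 30, December 31, January 31, February 2057 28, March 31, April 30
Days into May 2057: 27
Total = 10 + 30 + 31 + 30 + 31 + 31 + 28 + 31 + 30 + 27 = 279 days


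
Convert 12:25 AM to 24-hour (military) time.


Input: 12:25 AM
12 AM → 00 (midnight)

00:25


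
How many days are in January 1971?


31 days

Month: January (month 1)
January has 31 days


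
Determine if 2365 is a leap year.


Rules: divisible by 4 AND (not by 100 OR by 400)
2365 ÷ 4 = 591 remainder 1 → not divisible by 4
Not divisible by 4 → not a leap year

No


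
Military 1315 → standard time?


1:15 PM

Hour: 13
13 - 12 = 1 → PM


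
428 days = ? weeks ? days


Weeks: 428 ÷ 7 = 61 remainder 1

61 weeks 1 days


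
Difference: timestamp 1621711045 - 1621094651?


Difference = 1621711045 - 1621094651 = 616394 seconds
In hours: 616394 / 3600 ≈ 171.2
In days: 616394 / 86400 ≈ 7.13

616394 seconds (171.2 hours / 7.13 days)


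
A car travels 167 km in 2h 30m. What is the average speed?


66.8 km/h

Distance: 167 km
Time: 2h 30m = 150 min = 150/60 = 5/2 hours
Speed = 167 ÷ (5/2) = 167 × 2 / 5 = 334/5 = 66.8 km/h


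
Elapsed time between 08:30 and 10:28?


End time in minutes: 10×60 + 28 = 628
Start time in minutes: 8×60 + 30 = 510
Difference = 628 - 510 = 118 minutes
= 1 hours 58 minutes

1h 58m


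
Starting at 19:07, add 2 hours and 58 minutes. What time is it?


22:05

Start: 1147 minutes from midnight
Add: 178 minutes
Total: 1325 minutes
Hours: 1325 ÷ 60 = 22 remainder 5


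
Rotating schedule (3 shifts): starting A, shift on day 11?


Shifts: A, B, C
Start: A (index 0)
Day 11: (0 + 11 - 1) mod 3
= 10 mod 3
= 1
Index 1 → shift B

Shift B


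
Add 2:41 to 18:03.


20:44

Start: 1083 minutes from midnight
Add: 161 minutes
Total: 1244 minutes
Hours: 1244 ÷ 60 = 20 remainder 44


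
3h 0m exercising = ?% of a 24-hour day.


Time: 180 minutes
Day: 1440 minutes
Percentage = (180/1440) × 100 = 12.5%

12.5%


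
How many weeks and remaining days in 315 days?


45 weeks 0 days

Weeks: 315 ÷ 7 = 45 remainder 0


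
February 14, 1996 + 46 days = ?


March 31, 1996

Start: February 14, 1996
Add 46 days
February 14 → March 1: 29 - 14 + 1 = 16 days (46 - 16 = 30 left)
March 1 + 30 = March 31, 1996


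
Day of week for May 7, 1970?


Zeller's congruence:
q=7, m=5, k=70, j=19
h = (7 + ⌊13×6/5⌋ + 70 + ⌊70/4⌋ + ⌊19/4⌋ - 2×19) mod 7
= (7 + 15 + 70 + 17 + 4 - 38) mod 7
= 75 mod 7 = 5
h=5 → Thursday

Thursday


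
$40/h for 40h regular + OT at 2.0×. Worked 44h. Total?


Regular: 40h × $40 = $1600.00
Overtime: 44 - 40 = 4h
OT pay: 4h × $40 × 2.0 = $320.00
Total = $1600.00 + $320.00 = $1920.00

$1920.00


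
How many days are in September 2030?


30 days

Month: September (month 9)
September has 30 days


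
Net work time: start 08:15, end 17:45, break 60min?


Total time = (17×60+45) - (8×60+15)
= 1065 - 495 = 570 min
Minus break: 570 - 60 = 510 min
= 8h 30m

8h 30m (510 minutes)


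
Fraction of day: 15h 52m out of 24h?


0.6611 (66.11%)

Total minutes: 15×60 + 52 = 952
Day = 24×60 = 1440 minutes
Fraction = 952/1440 ≈ 0.6611
As a percentage: 952/1440 × 100 ≈ 66.11%


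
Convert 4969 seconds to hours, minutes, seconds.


1h 22m 49s

Hours: 4969 ÷ 3600 = 1 remainder 1369
Minutes: 1369 ÷ 60 = 22 remainder 49
Seconds: 49


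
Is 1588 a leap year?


Yes

Rules: divisible by 4 AND (not by 100 OR by 400)
1588 ÷ 4 = 397 exactly → divisible by 4
1588 ÷ 100 = 15 remainder 88 → not divisible by 100
Divisible by 4 but not by 100 → leap year


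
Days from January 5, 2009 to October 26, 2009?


From January 5, 2009 to October 26, 2009
Rest of January 2009: 31 - 5 = 26
Full months: February 2009 28, March 31, April 30, May 31, June 30, July 31, August 31, September 30
Days into October 2009: 26
Total = 26 + 28 + 31 + 30 + 31 + 30 + 31 + 31 + 30 + 26 = 294 days

294 days


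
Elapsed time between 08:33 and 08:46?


0h 13m

End time in minutes: 8×60 + 46 = 526
Start time in minutes: 8×60 + 33 = 513
Difference = 526 - 513 = 13 minutes
= 0 hours 13 minutes


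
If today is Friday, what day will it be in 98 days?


Start: Friday (index 4)
(4 + 98) mod 7
= 102 mod 7
= 4
Index 4 → Friday

Friday


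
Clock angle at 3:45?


157.5°

Hour hand = 3×30 + 45×0.5 = 112.5°
Minute hand = 45×6 = 270°
Difference = |112.5 - 270| = 157.5°


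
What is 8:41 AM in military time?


Input: 8:41 AM
AM hour stays: 8

08:41


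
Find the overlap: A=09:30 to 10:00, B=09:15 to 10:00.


30 minutes

Meeting A: 570-600 (in minutes from midnight)
Meeting B: 555-600
Overlap start = max(570, 555) = 570
Overlap end = min(600, 600) = 600
Overlap = max(0, 600 - 570) = 30 min


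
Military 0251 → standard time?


Hour: 2
2 < 12 → AM

2:51 AM


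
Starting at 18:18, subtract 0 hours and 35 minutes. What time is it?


Start: 1098 minutes from midnight
Subtract: 35 minutes
Remaining: 1098 - 35 = 1063
Hours: 17, Minutes: 43

17:43


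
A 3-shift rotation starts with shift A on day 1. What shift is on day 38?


Shift B

Shifts: A, B, C
Start: A (index 0)
Day 38: (0 + 38 - 1) mod 3
= 37 mod 3
= 1
Index 1 → shift B


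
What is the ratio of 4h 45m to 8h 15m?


Duration 1: 285 minutes
Duration 2: 495 minutes
Ratio = 285:495
GCD = 15
Simplified = 19:33
As a decimal: 19/33 ≈ 0.58

19:33 (0.58)


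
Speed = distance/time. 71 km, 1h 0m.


Distance: 71 km
Time: 1 hours
Speed = 71 / 1 = 71.0 km/h

71.0 km/h


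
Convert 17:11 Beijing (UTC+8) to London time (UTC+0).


09:11

Time difference = UTC+0 - UTC+8 = -8 hours
New hour = (17 -8) mod 24
= 9 mod 24 = 9
Minutes unchanged → 09:11


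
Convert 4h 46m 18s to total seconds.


17178 seconds

Hours: 4 × 3600 = 14400
Minutes: 46 × 60 = 2760
Seconds: 18
Total = 14400 + 2760 + 18 = 17178


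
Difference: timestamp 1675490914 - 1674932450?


558464 seconds (155.1 hours / 6.46 days)

Difference = 1675490914 - 1674932450 = 558464 seconds
In hours: 558464 / 3600 ≈ 155.1
In days: 558464 / 86400 ≈ 6.46


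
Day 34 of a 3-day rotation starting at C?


Shifts: A, B, C
Start: C (index 2)
Day 34: (2 + 34 - 1) mod 3
= 35 mod 3
= 2
Index 2 → shift C

Shift C


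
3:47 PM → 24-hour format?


15:47

Input: 3:47 PM
PM: 3 + 12 = 15


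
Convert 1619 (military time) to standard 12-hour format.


4:19 PM

Hour: 16
16 - 12 = 4 → PM


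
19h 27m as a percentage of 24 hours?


0.8104 (81.04%)

Total minutes: 19×60 + 27 = 1167
Day = 24×60 = 1440 minutes
Fraction = 1167/1440 ≈ 0.8104
As a percentage: 1167/1440 × 100 ≈ 81.04%


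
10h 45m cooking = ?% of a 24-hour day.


44.8%

Time: 645 minutes
Day: 1440 minutes
Percentage = (645/1440) × 100 ≈ 44.8%


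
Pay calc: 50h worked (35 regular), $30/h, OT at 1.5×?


Regular: 35h × $30 = $1050.00
Overtime: 50 - 35 = 15h
OT pay: 15h × $30 × 1.5 = $675.00
Total = $1050.00 + $675.00 = $1725.00

$1725.00


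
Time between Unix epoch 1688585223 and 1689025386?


Difference = 1689025386 - 1688585223 = 440163 seconds
In hours: 440163 / 3600 ≈ 122.3
In days: 440163 / 86400 ≈ 5.09

440163 seconds (122.3 hours / 5.09 days)


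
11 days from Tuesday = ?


Start: Tuesday (index 1)
(1 + 11) mod 7
= 12 mod 7
= 5
Index 5 → Saturday

Saturday


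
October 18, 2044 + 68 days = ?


Start: October 18, 2044
Add 68 days
October 18 → November 1: 31 - 18 + 1 = 14 days (68 - 14 = 54 left)
November 1 → December 1: 30 - 1 + 1 = 30 days (54 - 30 = 24 left)
December 1 + 24 = December 25, 2044

December 25, 2044


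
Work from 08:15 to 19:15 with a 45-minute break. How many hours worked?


Total time = (19×60+15) - (8×60+15)
= 1155 - 495 = 660 min
Minus break: 660 - 45 = 615 min
= 10h 15m

10h 15m (615 minutes)


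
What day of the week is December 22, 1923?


Zeller's congruence:
q=22, m=12, k=23, j=19
h = (22 + ⌊13×13/5⌋ + 23 + ⌊23/4⌋ + ⌊19/4⌋ - 2×19) mod 7
= (22 + 33 + 23 + 5 + 4 - 38) mod 7
= 49 mod 7 = 0
h=0 → Saturday

Saturday


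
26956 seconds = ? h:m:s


7h 29m 16s

Hours: 26956 ÷ 3600 = 7 remainder 1756
Minutes: 1756 ÷ 60 = 29 remainder 16
Seconds: 16


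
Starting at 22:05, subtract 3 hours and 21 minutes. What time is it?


Start: 1325 minutes from midnight
Subtract: 201 minutes
Remaining: 1325 - 201 = 1124
Hours: 18, Minutes: 44

18:44


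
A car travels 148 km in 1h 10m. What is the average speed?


126.9 km/h

Distance: 148 km
Time: 1h 10m = 70 min = 70/60 = 7/6 hours
Speed = 148 ÷ (7/6) = 148 × 6 / 7 = 888/7 ≈ 126.9 km/h


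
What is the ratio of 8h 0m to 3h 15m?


Duration 1: 480 minutes
Duration 2: 195 minutes
Ratio = 480:195
GCD = 15
Simplified = 32:13
As a decimal: 32/13 ≈ 2.46

32:13 (2.46)


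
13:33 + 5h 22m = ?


Start: 813 minutes from midnight
Add: 322 minutes
Total: 1135 minutes
Hours: 1135 ÷ 60 = 18 remainder 55

18:55


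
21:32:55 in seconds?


Hours: 21 × 3600 = 75600
Minutes: 32 × 60 = 1920
Seconds: 55
Total = 75600 + 1920 + 55 = 77575

77575 seconds


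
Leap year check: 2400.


Rules: divisible by 4 AND (not by 100 OR by 400)
2400 ÷ 4 = 600 exactly → divisible by 4
2400 ÷ 100 = 24 exactly → divisible by 100
2400 ÷ 400 = 6 exactly → divisible by 400
Divisible by 400 → leap year

Yes


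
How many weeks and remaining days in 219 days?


Weeks: 219 ÷ 7 = 31 remainder 2

31 weeks 2 days


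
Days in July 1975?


Month: July (month 7)
July has 31 days

31 days


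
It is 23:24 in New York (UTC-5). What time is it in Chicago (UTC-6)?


Time difference = UTC-6 - UTC-5 = -1 hours
New hour = (23 -1) mod 24
= 22 mod 24 = 22
Minutes unchanged → 22:24

22:24


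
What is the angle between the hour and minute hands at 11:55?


Hour hand = 11×30 + 55×0.5 = 357.5°
Minute hand = 55×6 = 330°
Difference = |357.5 - 330| = 27.5°

27.5°


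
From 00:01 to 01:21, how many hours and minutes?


1h 20m

End time in minutes: 1×60 + 21 = 81
Start time in minutes: 0×60 + 1 = 1
Difference = 81 - 1 = 80 minutes
= 1 hours 20 minutes


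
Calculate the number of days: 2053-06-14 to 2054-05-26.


From June 14, 2053 to May 26, 2054
Rest of June 2053: 30 - 14 = 16
Full months: July 31, August 31, September 30, October 31, November 30, December 31, January 31, February 2054 28, March 31, April 30
Days into May 2054: 26
Total = 16 + 31 + 31 + 30 + 31 + 30 + 31 + 31 + 28 + 31 + 30 + 26 = 346 days

346 days


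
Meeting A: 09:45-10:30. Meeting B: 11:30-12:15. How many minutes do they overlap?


0 minutes

Meeting A: 585-630 (in minutes from midnight)
Meeting B: 690-735
Overlap start = max(585, 690) = 690
Overlap end = min(630, 735) = 630
Overlap = max(0, 630 - 690) = 0 min


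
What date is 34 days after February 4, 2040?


March 9, 2040

Start: February 4, 2040
Add 34 days
February 4 → March 1: 29 - 4 + 1 = 26 days (34 - 26 = 8 left)
March 1 + 8 = March 9, 2040


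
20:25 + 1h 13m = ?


21:38

Start: 1225 minutes from midnight
Add: 73 minutes
Total: 1298 minutes
Hours: 1298 ÷ 60 = 21 remainder 38


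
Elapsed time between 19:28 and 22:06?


End time in minutes: 22×60 + 6 = 1326
Start time in minutes: 19×60 + 28 = 1168
Difference = 1326 - 1168 = 158 minutes
= 2 hours 38 minutes

2h 38m


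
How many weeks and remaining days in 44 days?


Weeks: 44 ÷ 7 = 6 remainder 2

6 weeks 2 days


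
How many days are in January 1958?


Month: January (month 1)
January has 31 days

31 days


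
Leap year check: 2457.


No

Rules: divisible by 4 AND (not by 100 OR by 400)
2457 ÷ 4 = 614 remainder 1 → not divisible by 4
Not divisible by 4 → not a leap year


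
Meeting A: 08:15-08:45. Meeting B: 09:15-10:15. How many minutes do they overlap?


0 minutes

Meeting A: 495-525 (in minutes from midnight)
Meeting B: 555-615
Overlap start = max(495, 555) = 555
Overlap end = min(525, 615) = 525
Overlap = max(0, 525 - 555) = 0 min


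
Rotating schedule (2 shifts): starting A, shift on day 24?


Shifts: A, B
Start: A (index 0)
Day 24: (0 + 24 - 1) mod 2
= 23 mod 2
= 1
Index 1 → shift B

Shift B


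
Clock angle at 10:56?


Hour hand = 10×30 + 56×0.5 = 328.0°
Minute hand = 56×6 = 336°
Difference = |328.0 - 336| = 8.0°

8.0°


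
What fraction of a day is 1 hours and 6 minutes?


0.0458 (4.58%)

Total minutes: 1×60 + 6 = 66
Day = 24×60 = 1440 minutes
Fraction = 66/1440 ≈ 0.0458
As a percentage: 66/1440 × 100 ≈ 4.58%


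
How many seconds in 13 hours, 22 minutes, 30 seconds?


48150 seconds

Hours: 13 × 3600 = 46800
Minutes: 22 × 60 = 1320
Seconds: 30
Total = 46800 + 1320 + 30 = 48150


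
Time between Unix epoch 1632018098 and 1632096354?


Difference = 1632096354 - 1632018098 = 78256 seconds
In hours: 78256 / 3600 ≈ 21.7
In days: 78256 / 86400 ≈ 0.91

78256 seconds (21.7 hours / 0.91 days)


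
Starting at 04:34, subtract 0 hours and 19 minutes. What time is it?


04:15

Start: 274 minutes from midnight
Subtract: 19 minutes
Remaining: 274 - 19 = 255
Hours: 4, Minutes: 15


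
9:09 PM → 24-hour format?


Input: 9:09 PM
PM: 9 + 12 = 21

21:09


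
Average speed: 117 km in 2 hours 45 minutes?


42.5 km/h

Distance: 117 km
Time: 2h 45m = 165 min = 165/60 = 11/4 hours
Speed = 117 ÷ (11/4) = 117 × 4 / 11 = 468/11 ≈ 42.5 km/h


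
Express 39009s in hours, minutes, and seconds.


10h 50m 9s

Hours: 39009 ÷ 3600 = 10 remainder 3009
Minutes: 3009 ÷ 60 = 50 remainder 9
Seconds: 9


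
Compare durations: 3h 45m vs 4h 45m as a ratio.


15:19 (0.79)

Duration 1: 225 minutes
Duration 2: 285 minutes
Ratio = 225:285
GCD = 15
Simplified = 15:19
As a decimal: 15/19 ≈ 0.79


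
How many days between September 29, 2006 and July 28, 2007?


From September 29, 2006 to July 28, 2007
Rest of September 2006: 30 - 29 = 1
Full months: October 31, November 30, December 31, January 31, February 2007 28, March 31, April 30, May 31, June 30
Days into July 2007: 28
Total = 1 + 31 + 30 + 31 + 31 + 28 + 31 + 30 + 31 + 30 + 28 = 302 days

302 days


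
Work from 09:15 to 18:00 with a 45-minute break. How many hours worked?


8h 0m (480 minutes)

Total time = (18×60+0) - (9×60+15)
= 1080 - 555 = 525 min
Minus break: 525 - 45 = 480 min
= 8h 0m


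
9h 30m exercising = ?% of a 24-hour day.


Time: 570 minutes
Day: 1440 minutes
Percentage = (570/1440) × 100 ≈ 39.6%

39.6%


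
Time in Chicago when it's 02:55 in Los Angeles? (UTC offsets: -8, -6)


Time difference = UTC-6 - UTC-8 = +2 hours
New hour = (2 + 2) mod 24
= 4 mod 24 = 4
Minutes unchanged → 04:55

04:55


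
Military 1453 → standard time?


Hour: 14
14 - 12 = 2 → PM

2:53 PM


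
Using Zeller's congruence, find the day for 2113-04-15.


Saturday

Zeller's congruence:
q=15, m=4, k=13, j=21
h = (15 + ⌊13×5/5⌋ + 13 + ⌊13/4⌋ + ⌊21/4⌋ - 2×21) mod 7
= (15 + 13 + 13 + 3 + 5 - 42) mod 7
= 7 mod 7 = 0
h=0 → Saturday


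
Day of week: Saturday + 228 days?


Start: Saturday (index 5)
(5 + 228) mod 7
= 233 mod 7
= 2
Index 2 → Wednesday

Wednesday


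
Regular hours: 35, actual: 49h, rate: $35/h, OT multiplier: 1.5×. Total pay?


$1960.00

Regular: 35h × $35 = $1225.00
Overtime: 49 - 35 = 14h
OT pay: 14h × $35 × 1.5 = $735.00
Total = $1225.00 + $735.00 = $1960.00


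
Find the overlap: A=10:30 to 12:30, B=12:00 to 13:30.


Meeting A: 630-750 (in minutes from midnight)
Meeting B: 720-810
Overlap start = max(630, 720) = 720
Overlap end = min(750, 810) = 750
Overlap = max(0, 750 - 720) = 30 min

30 minutes


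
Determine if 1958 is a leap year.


Rules: divisible by 4 AND (not by 100 OR by 400)
1958 ÷ 4 = 489 remainder 2 → not divisible by 4
Not divisible by 4 → not a leap year

No


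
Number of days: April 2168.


Month: April (month 4)
April has 30 days

30 days


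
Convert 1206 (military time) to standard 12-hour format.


Hour: 12
12 → 12 PM (noon)

12:06 PM


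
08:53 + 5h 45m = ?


14:38

Start: 533 minutes from midnight
Add: 345 minutes
Total: 878 minutes
Hours: 878 ÷ 60 = 14 remainder 38


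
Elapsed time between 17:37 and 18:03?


0h 26m

End time in minutes: 18×60 + 3 = 1083
Start time in minutes: 17×60 + 37 = 1057
Difference = 1083 - 1057 = 26 minutes
= 0 hours 26 minutes


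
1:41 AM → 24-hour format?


Input: 1:41 AM
AM hour stays: 1

01:41


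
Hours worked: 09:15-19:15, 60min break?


Total time = (19×60+15) - (9×60+15)
= 1155 - 555 = 600 min
Minus break: 600 - 60 = 540 min
= 9h 0m

9h 0m (540 minutes)


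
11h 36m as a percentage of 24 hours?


0.4833 (48.33%)

Total minutes: 11×60 + 36 = 696
Day = 24×60 = 1440 minutes
Fraction = 696/1440 ≈ 0.4833
As a percentage: 696/1440 × 100 ≈ 48.33%


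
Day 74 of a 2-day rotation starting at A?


Shift B

Shifts: A, B
Start: A (index 0)
Day 74: (0 + 74 - 1) mod 2
= 73 mod 2
= 1
Index 1 → shift B


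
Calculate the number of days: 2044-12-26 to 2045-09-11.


From December 26, 2044 to September 11, 2045
Rest of December 2044: 31 - 26 = 5
Full months: January 31, February 2045 28, March 31, April 30, May 31, June 30, July 31, August 31
Days into September 2045: 11
Total = 5 + 31 + 28 + 31 + 30 + 31 + 30 + 31 + 31 + 11 = 259 days

259 days


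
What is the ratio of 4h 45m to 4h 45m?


1:1 (1.00)

Duration 1: 285 minutes
Duration 2: 285 minutes
Ratio = 285:285
GCD = 285
Simplified = 1:1
As a decimal: 1/1 = 1.00


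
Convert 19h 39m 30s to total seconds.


70770 seconds

Hours: 19 × 3600 = 68400
Minutes: 39 × 60 = 2340
Seconds: 30
Total = 68400 + 2340 + 30 = 70770


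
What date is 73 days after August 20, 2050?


Start: August 20, 2050
Add 73 days
August 20 → September 1: 31 - 20 + 1 = 12 days (73 - 12 = 61 left)
September 1 → October 1: 30 - 1 + 1 = 30 days (61 - 30 = 31 left)
October 1 → November 1: 31 - 1 + 1 = 31 days (31 - 31 = 0 left)
Land exactly on November 1, 2050

November 1, 2050


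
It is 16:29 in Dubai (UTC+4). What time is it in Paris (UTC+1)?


Time difference = UTC+1 - UTC+4 = -3 hours
New hour = (16 -3) mod 24
= 13 mod 24 = 13
Minutes unchanged → 13:29

13:29


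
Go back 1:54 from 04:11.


02:17

Start: 251 minutes from midnight
Subtract: 114 minutes
Remaining: 251 - 114 = 137
Hours: 2, Minutes: 17


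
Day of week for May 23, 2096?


Zeller's congruence:
q=23, m=5, k=96, j=20
h = (23 + ⌊13×6/5⌋ + 96 + ⌊96/4⌋ + ⌊20/4⌋ - 2×20) mod 7
= (23 + 15 + 96 + 24 + 5 - 40) mod 7
= 123 mod 7 = 4
h=4 → Wednesday

Wednesday


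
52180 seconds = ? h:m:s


14h 29m 40s

Hours: 52180 ÷ 3600 = 14 remainder 1780
Minutes: 1780 ÷ 60 = 29 remainder 40
Seconds: 40


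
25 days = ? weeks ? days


Weeks: 25 ÷ 7 = 3 remainder 4

3 weeks 4 days


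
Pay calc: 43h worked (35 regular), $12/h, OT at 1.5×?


$564.00

Regular: 35h × $12 = $420.00
Overtime: 43 - 35 = 8h
OT pay: 8h × $12 × 1.5 = $144.00
Total = $420.00 + $144.00 = $564.00


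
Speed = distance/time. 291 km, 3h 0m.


97.0 km/h

Distance: 291 km
Time: 3 hours
Speed = 291 / 3 = 97.0 km/h


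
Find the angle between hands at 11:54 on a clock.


Hour hand = 11×30 + 54×0.5 = 357.0°
Minute hand = 54×6 = 324°
Difference = |357.0 - 324| = 33.0°

33.0°


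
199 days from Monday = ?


Start: Monday (index 0)
(0 + 199) mod 7
= 199 mod 7
= 3
Index 3 → Thursday

Thursday


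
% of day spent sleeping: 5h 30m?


22.9%

Time: 330 minutes
Day: 1440 minutes
Percentage = (330/1440) × 100 ≈ 22.9%


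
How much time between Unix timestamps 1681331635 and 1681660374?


Difference = 1681660374 - 1681331635 = 328739 seconds
In hours: 328739 / 3600 ≈ 91.3
In days: 328739 / 86400 ≈ 3.80

328739 seconds (91.3 hours / 3.80 days)


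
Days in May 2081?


31 days

Month: May (month 5)
May has 31 days


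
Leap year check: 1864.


Rules: divisible by 4 AND (not by 100 OR by 400)
1864 ÷ 4 = 466 exactly → divisible by 4
1864 ÷ 100 = 18 remainder 64 → not divisible by 100
Divisible by 4 but not by 100 → leap year

Yes


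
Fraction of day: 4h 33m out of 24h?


0.1896 (18.96%)

Total minutes: 4×60 + 33 = 273
Day = 24×60 = 1440 minutes
Fraction = 273/1440 ≈ 0.1896
As a percentage: 273/1440 × 100 ≈ 18.96%


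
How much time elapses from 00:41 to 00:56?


0h 15m

End time in minutes: 0×60 + 56 = 56
Start time in minutes: 0×60 + 41 = 41
Difference = 56 - 41 = 15 minutes
= 0 hours 15 minutes


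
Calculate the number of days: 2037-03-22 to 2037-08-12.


From March 22, 2037 to August 12, 2037
Rest of March 2037: 31 - 22 = 9
Full months: April 30, May 31, June 30, July 31
Days into August 2037: 12
Total = 9 + 30 + 31 + 30 + 31 + 12 = 143 days

143 days


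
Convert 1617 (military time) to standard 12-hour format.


Hour: 16
16 - 12 = 4 → PM

4:17 PM


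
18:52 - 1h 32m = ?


Start: 1132 minutes from midnight
Subtract: 92 minutes
Remaining: 1132 - 92 = 1040
Hours: 17, Minutes: 20

17:20


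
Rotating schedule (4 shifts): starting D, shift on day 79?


Shifts: A, B, C, D
Start: D (index 3)
Day 79: (3 + 79 - 1) mod 4
= 81 mod 4
= 1
Index 1 → shift B

Shift B


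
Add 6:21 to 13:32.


Start: 812 minutes from midnight
Add: 381 minutes
Total: 1193 minutes
Hours: 1193 ÷ 60 = 19 remainder 53

19:53
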